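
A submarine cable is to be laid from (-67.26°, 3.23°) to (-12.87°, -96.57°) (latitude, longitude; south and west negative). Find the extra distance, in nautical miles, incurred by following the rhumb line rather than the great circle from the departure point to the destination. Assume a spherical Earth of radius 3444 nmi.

Great circle: cos σ = sin φ₁ sin φ₂ + cos φ₁ cos φ₂ cos Δλ,  σ = 1.4290 rad → d_gc = 4921.6 nmi
Rhumb line: Δψ = +1.3775, q = Δφ/Δψ = 0.6892, d_rh = R√(Δφ²+q²Δλ²) = 5270.7 nmi
Excess = 5270.7 − 4921.6 = 349.1 ≈ 349 nmi

349 nmi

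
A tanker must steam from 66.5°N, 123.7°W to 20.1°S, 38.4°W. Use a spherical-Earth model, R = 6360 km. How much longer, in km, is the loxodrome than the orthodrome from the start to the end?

Great circle: cos σ = sin φ₁ sin φ₂ + cos φ₁ cos φ₂ cos Δλ,  σ = 1.8593 rad → d_gc = 11824.9 km
Rhumb line: Δψ = -1.9285, q = Δφ/Δψ = 0.7838, d_rh = R√(Δφ²+q²Δλ²) = 12144.1 km
Excess = 12144.1 − 11824.9 = 319.2 ≈ 319 km

319 km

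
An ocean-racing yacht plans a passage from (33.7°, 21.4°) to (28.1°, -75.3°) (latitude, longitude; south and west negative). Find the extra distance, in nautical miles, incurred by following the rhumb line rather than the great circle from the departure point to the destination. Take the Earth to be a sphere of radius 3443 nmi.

Great circle: cos σ = sin φ₁ sin φ₂ + cos φ₁ cos φ₂ cos Δλ,  σ = 1.3942 rad → d_gc = 4800.1 nmi
Rhumb line: Δψ = -0.1140, q = Δφ/Δψ = 0.8575, d_rh = R√(Δφ²+q²Δλ²) = 4994.0 nmi
Excess = 4994.0 − 4800.1 = 193.9 ≈ 194 nmi

194 nmi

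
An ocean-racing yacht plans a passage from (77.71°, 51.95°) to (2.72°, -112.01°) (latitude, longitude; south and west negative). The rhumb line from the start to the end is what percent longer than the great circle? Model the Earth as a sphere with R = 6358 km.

24.8%

Great circle: σ = 1.7294 rad → d_gc = Rσ = 10995.8 km
Rhumb: Δφ = -1.3088, Δλ = -2.8616, Δψ = -2.1813, q = Δφ/Δψ = 0.6000 → d_rh = R√(Δφ²+q²Δλ²) = 13727.1 km
Excess = (13727.1 − 10995.8) / 10995.8 = 2731.3 / 10995.8 = 24.84% ≈ 24.8%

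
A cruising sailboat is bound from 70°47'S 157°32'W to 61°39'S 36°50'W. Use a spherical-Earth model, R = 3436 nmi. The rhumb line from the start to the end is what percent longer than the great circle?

Great circle: σ = 0.7209 rad → d_gc = Rσ = 2476.9 nmi
Rhumb: Δφ = +0.1594, Δλ = +2.1066, Δψ = +0.4001, q = Δφ/Δψ = 0.3984 → d_rh = R√(Δφ²+q²Δλ²) = 2935.3 nmi
Excess = (2935.3 − 2476.9) / 2476.9 = 458.4 / 2476.9 = 18.51% ≈ 18.5%

18.5%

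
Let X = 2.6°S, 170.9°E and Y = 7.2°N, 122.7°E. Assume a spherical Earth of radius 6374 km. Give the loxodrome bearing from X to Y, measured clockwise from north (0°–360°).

Δψ = ln[tan(π/4+φ₂/2)/tan(π/4+φ₁/2)] = +0.1714
Δλ = -0.8412 rad (taken the short way round)
course = atan2(Δλ, Δψ) = 281.52°

281.5°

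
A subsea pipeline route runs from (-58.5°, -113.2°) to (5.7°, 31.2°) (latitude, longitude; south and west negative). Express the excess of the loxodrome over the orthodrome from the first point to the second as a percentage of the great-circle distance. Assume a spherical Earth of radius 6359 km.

Great circle: σ = 2.1030 rad → d_gc = Rσ = 13372.9 km
Rhumb: Δφ = +1.1205, Δλ = +2.5203, Δψ = +1.3654, q = Δφ/Δψ = 0.8206 → d_rh = R√(Δφ²+q²Δλ²) = 14958.0 km
Excess = (14958.0 − 13372.9) / 13372.9 = 1585.1 / 13372.9 = 11.853% ≈ 11.9%

11.9%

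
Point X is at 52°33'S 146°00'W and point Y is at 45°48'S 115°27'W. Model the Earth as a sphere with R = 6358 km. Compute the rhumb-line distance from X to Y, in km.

2335 km

Δψ = ln[tan(π/4+φ₂/2)/tan(π/4+φ₁/2)] = +0.1806;  Δφ = +0.1178 rad,  Δλ = +0.5332 rad
q = Δφ/Δψ = 0.6524
d = R·√(Δφ² + q²Δλ²) = 6358·0.36724 = 2335 km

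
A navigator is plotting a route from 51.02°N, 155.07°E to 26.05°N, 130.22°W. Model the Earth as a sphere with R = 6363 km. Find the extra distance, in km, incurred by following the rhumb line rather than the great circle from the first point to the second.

215 km

Great circle: cos σ = sin φ₁ sin φ₂ + cos φ₁ cos φ₂ cos Δλ,  σ = 1.0582 rad → d_gc = 6733.5 km
Rhumb line: Δψ = -0.5675, q = Δφ/Δψ = 0.7680, d_rh = R√(Δφ²+q²Δλ²) = 6948.9 km
Excess = 6948.9 − 6733.5 = 215.4 ≈ 215 km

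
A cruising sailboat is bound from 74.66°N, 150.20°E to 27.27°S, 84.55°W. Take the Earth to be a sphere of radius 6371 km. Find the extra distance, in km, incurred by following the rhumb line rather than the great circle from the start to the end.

Great circle: cos σ = sin φ₁ sin φ₂ + cos φ₁ cos φ₂ cos Δλ,  σ = 2.1865 rad → d_gc = 13930.5 km
Rhumb line: Δψ = -2.4999, q = Δφ/Δψ = 0.7116, d_rh = R√(Δφ²+q²Δλ²) = 15056.2 km
Excess = 15056.2 − 13930.5 = 1125.7 ≈ 1126 km

1126 km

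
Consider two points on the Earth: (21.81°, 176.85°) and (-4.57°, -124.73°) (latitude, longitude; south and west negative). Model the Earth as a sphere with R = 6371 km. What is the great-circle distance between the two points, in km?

cos σ = sin φ₁ sin φ₂ + cos φ₁ cos φ₂ cos Δλ
      = sin(21.81°)sin(-4.57°) + cos(21.81°)cos(-4.57°)cos(58.42°) = 0.4551
σ = 62.932° → d = Rσ = 6371·1.09836 = 6998 km

6998 km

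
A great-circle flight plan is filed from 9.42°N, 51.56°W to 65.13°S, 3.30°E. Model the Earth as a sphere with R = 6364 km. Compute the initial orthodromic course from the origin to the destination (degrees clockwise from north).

159.8°

θ = atan2( sin Δλ·cos φ₂ ,  cos φ₁ sin φ₂ − sin φ₁ cos φ₂ cos Δλ )
  = atan2(+0.3439, -0.9346) = 159.80°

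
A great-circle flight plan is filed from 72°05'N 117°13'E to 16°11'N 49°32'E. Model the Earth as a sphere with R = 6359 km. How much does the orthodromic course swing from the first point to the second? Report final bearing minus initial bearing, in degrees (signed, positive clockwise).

At departure: θ₁ = atan2(sin Δλ cos φ₂, cos φ₁ sin φ₂ − sin φ₁ cos φ₂ cos Δλ) = 253.61°
At arrival: θ₂ = atan2(sin Δλ cos φ₁, −cos φ₂ sin φ₁ + sin φ₂ cos φ₁ cos Δλ) = 197.90°
Δθ = θ₂ − θ₁ = -55.7°

-55.7°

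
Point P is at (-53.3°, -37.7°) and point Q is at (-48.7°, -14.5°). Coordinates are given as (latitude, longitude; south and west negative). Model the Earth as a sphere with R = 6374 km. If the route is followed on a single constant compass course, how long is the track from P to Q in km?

1701 km

Δψ = ln[tan(π/4+φ₂/2)/tan(π/4+φ₁/2)] = +0.1277;  Δφ = +0.0803 rad,  Δλ = +0.4049 rad
q = Δφ/Δψ = 0.6286
d = R·√(Δφ² + q²Δλ²) = 6374·0.26691 = 1701 km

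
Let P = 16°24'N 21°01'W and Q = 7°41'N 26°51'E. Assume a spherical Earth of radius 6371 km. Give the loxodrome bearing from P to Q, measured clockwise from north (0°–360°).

100.6°

Δψ = ln[tan(π/4+φ₂/2)/tan(π/4+φ₁/2)] = -0.1557
Δλ = +0.8354 rad (taken the short way round)
course = atan2(Δλ, Δψ) = 100.56°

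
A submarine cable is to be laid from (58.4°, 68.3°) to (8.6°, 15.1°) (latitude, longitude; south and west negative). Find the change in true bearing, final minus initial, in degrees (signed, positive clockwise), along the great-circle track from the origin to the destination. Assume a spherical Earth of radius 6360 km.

-33.9°

Initial bearing θ₁ = atan2(sin Δλ cos φ₂, cos φ₁ sin φ₂ − sin φ₁ cos φ₂ cos Δλ) = 241.71°
Final bearing θ₂ = (initial bearing from the destination back to the start) + 180° = 207.82°
Δθ = θ₂ − θ₁ = -33.9°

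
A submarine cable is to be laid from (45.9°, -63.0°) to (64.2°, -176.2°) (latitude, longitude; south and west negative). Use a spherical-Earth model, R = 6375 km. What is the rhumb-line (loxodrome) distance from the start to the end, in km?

7344 km

Δψ = ln[tan(π/4+φ₂/2)/tan(π/4+φ₁/2)] = +0.5701;  Δφ = +0.3194 rad,  Δλ = -1.9757 rad
q = Δφ/Δψ = 0.5602
d = R·√(Δφ² + q²Δλ²) = 6375·1.15198 = 7344 km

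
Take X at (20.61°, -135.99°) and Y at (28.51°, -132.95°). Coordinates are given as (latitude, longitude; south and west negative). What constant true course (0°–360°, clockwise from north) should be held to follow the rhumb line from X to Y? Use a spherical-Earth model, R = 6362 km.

19.3°

Δψ = ln[tan(π/4+φ₂/2)/tan(π/4+φ₁/2)] = +0.1518
Δλ = +0.0531 rad (taken the short way round)
course = atan2(Δλ, Δψ) = 19.27°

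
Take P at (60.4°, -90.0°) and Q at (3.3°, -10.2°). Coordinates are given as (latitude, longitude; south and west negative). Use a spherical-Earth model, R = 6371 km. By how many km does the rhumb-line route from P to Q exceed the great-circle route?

280 km

Great circle: cos σ = sin φ₁ sin φ₂ + cos φ₁ cos φ₂ cos Δλ,  σ = 1.4330 rad → d_gc = 9129.5 km
Rhumb line: Δψ = -1.2734, q = Δφ/Δψ = 0.7826, d_rh = R√(Δφ²+q²Δλ²) = 9409.5 km
Excess = 9409.5 − 9129.5 = 280.0 ≈ 280 km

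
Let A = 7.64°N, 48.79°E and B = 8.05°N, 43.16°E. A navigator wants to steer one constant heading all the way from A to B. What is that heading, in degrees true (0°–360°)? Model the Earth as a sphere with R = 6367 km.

Δψ = ln[tan(π/4+φ₂/2)/tan(π/4+φ₁/2)] = +0.0072
Δλ = -0.0983 rad (taken the short way round)
course = atan2(Δλ, Δψ) = 274.20°

274.2°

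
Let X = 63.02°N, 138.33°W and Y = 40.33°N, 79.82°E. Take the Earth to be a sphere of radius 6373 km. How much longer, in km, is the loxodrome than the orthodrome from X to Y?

Great circle: cos σ = sin φ₁ sin φ₂ + cos φ₁ cos φ₂ cos Δλ,  σ = 1.2611 rad → d_gc = 8037.0 km
Rhumb line: Δψ = -0.6571, q = Δφ/Δψ = 0.6027, d_rh = R√(Δφ²+q²Δλ²) = 9838.0 km
Excess = 9838.0 − 8037.0 = 1801.0 ≈ 1801 km

1801 km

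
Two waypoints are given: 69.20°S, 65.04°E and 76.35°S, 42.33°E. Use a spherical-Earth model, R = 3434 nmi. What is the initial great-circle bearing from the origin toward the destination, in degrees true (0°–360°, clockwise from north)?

N = sin Δλ·cos φ₂ = -0.0911;  D = cos φ₁ sin φ₂ − sin φ₁ cos φ₂ cos Δλ = -0.1416
initial course = atan2(N, D) = 212.76°

212.8°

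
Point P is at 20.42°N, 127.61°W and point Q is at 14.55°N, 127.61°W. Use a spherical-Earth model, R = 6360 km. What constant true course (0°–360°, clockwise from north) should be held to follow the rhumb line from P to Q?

Meridional parts: M(φ₁)=+0.3642, M(φ₂)=+0.2567 → ΔM = -0.1075;  Δλ = +0.0000 rad
tan C = Δλ / ΔM = -0.0000 → C = 180.00°

180.0°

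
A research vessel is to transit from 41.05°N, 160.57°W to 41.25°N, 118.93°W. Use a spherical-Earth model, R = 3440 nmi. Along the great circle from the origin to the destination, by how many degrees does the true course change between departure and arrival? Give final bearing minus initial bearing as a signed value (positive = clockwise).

At departure: θ₁ = atan2(sin Δλ cos φ₂, cos φ₁ sin φ₂ − sin φ₁ cos φ₂ cos Δλ) = 75.60°
At arrival: θ₂ = atan2(sin Δλ cos φ₁, −cos φ₂ sin φ₁ + sin φ₂ cos φ₁ cos Δλ) = 103.70°
Δθ = θ₂ − θ₁ = +28.1°

+28.1°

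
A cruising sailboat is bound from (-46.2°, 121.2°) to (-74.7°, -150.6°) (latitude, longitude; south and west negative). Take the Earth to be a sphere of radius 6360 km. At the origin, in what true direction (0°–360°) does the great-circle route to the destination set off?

N = sin Δλ·cos φ₂ = +0.2637;  D = cos φ₁ sin φ₂ − sin φ₁ cos φ₂ cos Δλ = -0.6616
initial course = atan2(N, D) = 158.27°

158.3°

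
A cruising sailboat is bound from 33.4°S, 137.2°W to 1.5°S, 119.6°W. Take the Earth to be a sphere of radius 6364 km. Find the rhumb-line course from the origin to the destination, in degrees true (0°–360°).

Meridional parts: M(φ₁)=-0.6191, M(φ₂)=-0.0262 → ΔM = +0.5929;  Δλ = +0.3072 rad
tan C = Δλ / ΔM = +0.5181 → C = 27.39°

27.4°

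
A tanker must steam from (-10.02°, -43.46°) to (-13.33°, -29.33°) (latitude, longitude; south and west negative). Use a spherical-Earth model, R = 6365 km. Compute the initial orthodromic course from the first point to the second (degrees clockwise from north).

104.8°

θ = atan2( sin Δλ·cos φ₂ ,  cos φ₁ sin φ₂ − sin φ₁ cos φ₂ cos Δλ )
  = atan2(+0.2375, -0.0629) = 104.82°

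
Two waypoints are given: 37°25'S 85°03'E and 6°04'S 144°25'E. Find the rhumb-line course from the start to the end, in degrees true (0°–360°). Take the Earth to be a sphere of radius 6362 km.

60.0°

Δψ = ln[tan(π/4+φ₂/2)/tan(π/4+φ₁/2)] = +0.5990
Δλ = +1.0361 rad (taken the short way round)
course = atan2(Δλ, Δψ) = 59.97°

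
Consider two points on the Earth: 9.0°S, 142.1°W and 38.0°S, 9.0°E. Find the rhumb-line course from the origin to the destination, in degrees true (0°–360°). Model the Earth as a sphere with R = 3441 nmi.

102.0°

Δψ = ln[tan(π/4+φ₂/2)/tan(π/4+φ₁/2)] = -0.5603
Δλ = +2.6372 rad (taken the short way round)
course = atan2(Δλ, Δψ) = 101.99°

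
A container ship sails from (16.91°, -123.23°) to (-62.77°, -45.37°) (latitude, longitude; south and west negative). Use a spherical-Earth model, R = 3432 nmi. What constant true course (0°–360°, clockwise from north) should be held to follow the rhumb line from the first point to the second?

141.6°

Meridional parts: M(φ₁)=+0.2995, M(φ₂)=-1.4180 → ΔM = -1.7175;  Δλ = +1.3589 rad
tan C = Δλ / ΔM = -0.7912 → C = 141.65°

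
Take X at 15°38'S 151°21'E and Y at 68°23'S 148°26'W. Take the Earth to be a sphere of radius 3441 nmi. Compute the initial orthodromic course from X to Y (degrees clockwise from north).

159.3°

N = sin Δλ·cos φ₂ = +0.3197;  D = cos φ₁ sin φ₂ − sin φ₁ cos φ₂ cos Δλ = -0.8460
initial course = atan2(N, D) = 159.30°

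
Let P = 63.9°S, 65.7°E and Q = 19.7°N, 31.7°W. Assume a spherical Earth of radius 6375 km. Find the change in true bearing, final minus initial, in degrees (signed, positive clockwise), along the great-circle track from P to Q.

+59.8°

At departure: θ₁ = atan2(sin Δλ cos φ₂, cos φ₁ sin φ₂ − sin φ₁ cos φ₂ cos Δλ) = 272.42°
At arrival: θ₂ = atan2(sin Δλ cos φ₁, −cos φ₂ sin φ₁ + sin φ₂ cos φ₁ cos Δλ) = 332.17°
Δθ = θ₂ − θ₁ = +59.8°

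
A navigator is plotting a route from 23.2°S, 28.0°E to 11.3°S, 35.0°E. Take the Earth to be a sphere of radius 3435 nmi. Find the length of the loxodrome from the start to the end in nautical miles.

818 nmi

Δψ = ln[tan(π/4+φ₂/2)/tan(π/4+φ₁/2)] = +0.2179;  Δφ = +0.2077 rad,  Δλ = +0.1222 rad
q = Δφ/Δψ = 0.9530
d = R·√(Δφ² + q²Δλ²) = 3435·0.23810 = 818 nmi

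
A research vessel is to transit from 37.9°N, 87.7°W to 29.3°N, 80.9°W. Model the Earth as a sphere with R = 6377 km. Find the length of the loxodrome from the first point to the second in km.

1145 km

Δψ = ln[tan(π/4+φ₂/2)/tan(π/4+φ₁/2)] = -0.1805;  Δφ = -0.1501 rad,  Δλ = +0.1187 rad
q = Δφ/Δψ = 0.8314
d = R·√(Δφ² + q²Δλ²) = 6377·0.17963 = 1145 km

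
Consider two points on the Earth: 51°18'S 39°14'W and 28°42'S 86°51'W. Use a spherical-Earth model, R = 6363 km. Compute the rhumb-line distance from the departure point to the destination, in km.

4711 km

Δψ = ln[tan(π/4+φ₂/2)/tan(π/4+φ₁/2)] = +0.5232;  Δφ = +0.3944 rad,  Δλ = -0.8311 rad
q = Δφ/Δψ = 0.7539
d = R·√(Δφ² + q²Δλ²) = 6363·0.74037 = 4711 km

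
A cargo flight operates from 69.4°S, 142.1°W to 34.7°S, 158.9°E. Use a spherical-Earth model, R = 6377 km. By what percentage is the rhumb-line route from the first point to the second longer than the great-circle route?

Great circle: σ = 0.8205 rad → d_gc = Rσ = 5232.3 km
Rhumb: Δφ = +0.6056, Δλ = -1.0297, Δψ = +1.0588, q = Δφ/Δψ = 0.5720 → d_rh = R√(Δφ²+q²Δλ²) = 5387.5 km
Excess = (5387.5 − 5232.3) / 5232.3 = 155.2 / 5232.3 = 2.97% ≈ 3.0%

3.0%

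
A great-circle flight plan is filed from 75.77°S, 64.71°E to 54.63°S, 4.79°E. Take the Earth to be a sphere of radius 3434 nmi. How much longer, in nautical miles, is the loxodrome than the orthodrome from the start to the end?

Great circle: cos σ = sin φ₁ sin φ₂ + cos φ₁ cos φ₂ cos Δλ,  σ = 0.5321 rad → d_gc = 1827.33 nmi
Rhumb line: Δψ = +0.9378, q = Δφ/Δψ = 0.3934, d_rh = R√(Δφ²+q²Δλ²) = 1897.78 nmi
Excess = 1897.78 − 1827.33 = 70.45 ≈ 70 nmi

70 nmi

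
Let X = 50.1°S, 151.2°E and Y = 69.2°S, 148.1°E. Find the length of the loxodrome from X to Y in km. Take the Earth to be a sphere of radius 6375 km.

2132 km

Rhumb course C = atan2(Δλ, Δψ) with Δψ = ln[tan(π/4+φ₂/2)/tan(π/4+φ₁/2)] = -0.6820, Δλ = -0.0541 → C = 184.54°
d = R·|Δφ| / |cos C| = 6375·0.33336 / 0.99687 = 2132 km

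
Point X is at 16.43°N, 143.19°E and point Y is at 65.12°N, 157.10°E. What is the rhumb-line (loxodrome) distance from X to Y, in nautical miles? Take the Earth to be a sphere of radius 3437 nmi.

Δψ = ln[tan(π/4+φ₂/2)/tan(π/4+φ₁/2)] = +1.2207;  Δφ = +0.8498 rad,  Δλ = +0.2428 rad
q = Δφ/Δψ = 0.6962
d = R·√(Δφ² + q²Δλ²) = 3437·0.86645 = 2978 nmi

2978 nmi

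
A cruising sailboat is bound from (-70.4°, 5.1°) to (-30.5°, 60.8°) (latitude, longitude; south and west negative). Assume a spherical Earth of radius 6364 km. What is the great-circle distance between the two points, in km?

cos σ = sin φ₁ sin φ₂ + cos φ₁ cos φ₂ cos Δλ
      = sin(-70.40°)sin(-30.50°) + cos(-70.40°)cos(-30.50°)cos(55.70°) = 0.6410
σ = 50.133° → d = Rσ = 6364·0.87498 = 5568 km

5568 km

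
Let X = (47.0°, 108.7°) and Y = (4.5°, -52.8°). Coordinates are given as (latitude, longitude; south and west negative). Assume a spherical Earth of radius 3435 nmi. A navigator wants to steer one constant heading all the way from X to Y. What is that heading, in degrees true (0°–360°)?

Meridional parts: M(φ₁)=+0.9316, M(φ₂)=+0.0786 → ΔM = -0.8530;  Δλ = -2.8187 rad
tan C = Δλ / ΔM = +3.3044 → C = 253.16°

253.2°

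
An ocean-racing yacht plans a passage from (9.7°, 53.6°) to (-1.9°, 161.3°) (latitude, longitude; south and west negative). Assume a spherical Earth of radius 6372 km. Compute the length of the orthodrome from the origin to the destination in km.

11985 km

cos σ = sin φ₁ sin φ₂ + cos φ₁ cos φ₂ cos Δλ
      = sin(9.70°)sin(-1.90°) + cos(9.70°)cos(-1.90°)cos(107.70°) = -0.3051
σ = 107.765° → d = Rσ = 6372·1.88085 = 11985 km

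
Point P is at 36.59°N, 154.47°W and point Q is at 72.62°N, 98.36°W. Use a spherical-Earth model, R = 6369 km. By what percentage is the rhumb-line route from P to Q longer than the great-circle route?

Great circle: σ = 0.7917 rad → d_gc = Rσ = 5042.6 km
Rhumb: Δφ = +0.6288, Δλ = +0.9793, Δψ = +1.1913, q = Δφ/Δψ = 0.5279 → d_rh = R√(Δφ²+q²Δλ²) = 5184.7 km
Excess = (5184.7 − 5042.6) / 5042.6 = 142.1 / 5042.6 = 2.82% ≈ 2.8%

2.8%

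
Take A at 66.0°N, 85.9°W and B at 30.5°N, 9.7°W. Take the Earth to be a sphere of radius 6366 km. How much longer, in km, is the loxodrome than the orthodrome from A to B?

Great circle: cos σ = sin φ₁ sin φ₂ + cos φ₁ cos φ₂ cos Δλ,  σ = 0.9917 rad → d_gc = 6313.3 km
Rhumb line: Δψ = -0.9891, q = Δφ/Δψ = 0.6264, d_rh = R√(Δφ²+q²Δλ²) = 6609.3 km
Excess = 6609.3 − 6313.3 = 296.0 ≈ 296 km

296 km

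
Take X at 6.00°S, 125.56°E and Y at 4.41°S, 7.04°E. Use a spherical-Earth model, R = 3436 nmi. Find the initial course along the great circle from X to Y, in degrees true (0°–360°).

261.8°

N = sin Δλ·cos φ₂ = -0.8760;  D = cos φ₁ sin φ₂ − sin φ₁ cos φ₂ cos Δλ = -0.1262
initial course = atan2(N, D) = 261.80°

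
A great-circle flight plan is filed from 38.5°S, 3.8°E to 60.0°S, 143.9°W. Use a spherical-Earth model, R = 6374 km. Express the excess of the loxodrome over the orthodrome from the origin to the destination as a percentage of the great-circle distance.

Great circle: σ = 1.3609 rad → d_gc = Rσ = 8674.4 km
Rhumb: Δφ = -0.3752, Δλ = -2.5779, Δψ = -0.5879, q = Δφ/Δψ = 0.6383 → d_rh = R√(Δφ²+q²Δλ²) = 10757.8 km
Excess = (10757.8 − 8674.4) / 8674.4 = 2083.4 / 8674.4 = 24.02% ≈ 24.0%

24.0%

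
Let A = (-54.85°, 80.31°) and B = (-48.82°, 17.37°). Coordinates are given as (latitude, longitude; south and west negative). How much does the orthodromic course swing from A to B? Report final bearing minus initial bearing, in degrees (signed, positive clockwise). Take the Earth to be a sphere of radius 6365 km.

Initial bearing θ₁ = atan2(sin Δλ cos φ₂, cos φ₁ sin φ₂ − sin φ₁ cos φ₂ cos Δλ) = 252.19°
Final bearing θ₂ = (initial bearing from the destination back to the start) + 180° = 303.65°
Δθ = θ₂ − θ₁ = +51.5°

+51.5°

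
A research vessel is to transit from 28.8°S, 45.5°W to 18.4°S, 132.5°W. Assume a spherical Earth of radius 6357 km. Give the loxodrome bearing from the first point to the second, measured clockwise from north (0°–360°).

Meridional parts: M(φ₁)=-0.5253, M(φ₂)=-0.3268 → ΔM = +0.1985;  Δλ = -1.5184 rad
tan C = Δλ / ΔM = -7.6512 → C = 277.45°

277.4°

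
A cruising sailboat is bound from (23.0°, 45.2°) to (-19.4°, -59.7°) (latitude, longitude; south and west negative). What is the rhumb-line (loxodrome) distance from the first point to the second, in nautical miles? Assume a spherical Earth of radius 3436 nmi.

Rhumb course C = atan2(Δλ, Δψ) with Δψ = ln[tan(π/4+φ₂/2)/tan(π/4+φ₁/2)] = -0.7579, Δλ = -1.8309 → C = 247.51°
d = R·|Δφ| / |cos C| = 3436·0.74002 / 0.38249 = 6648 nmi

6648 nmi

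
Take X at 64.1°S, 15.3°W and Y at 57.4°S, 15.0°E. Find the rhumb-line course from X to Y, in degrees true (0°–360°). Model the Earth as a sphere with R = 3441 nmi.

Δψ = ln[tan(π/4+φ₂/2)/tan(π/4+φ₁/2)] = +0.2403
Δλ = +0.5288 rad (taken the short way round)
course = atan2(Δλ, Δψ) = 65.56°

65.6°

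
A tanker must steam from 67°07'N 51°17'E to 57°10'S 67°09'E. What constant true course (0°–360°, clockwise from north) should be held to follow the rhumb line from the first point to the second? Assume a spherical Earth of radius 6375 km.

Δψ = ln[tan(π/4+φ₂/2)/tan(π/4+φ₁/2)] = -2.8196
Δλ = +0.2769 rad (taken the short way round)
course = atan2(Δλ, Δψ) = 174.39°

174.4°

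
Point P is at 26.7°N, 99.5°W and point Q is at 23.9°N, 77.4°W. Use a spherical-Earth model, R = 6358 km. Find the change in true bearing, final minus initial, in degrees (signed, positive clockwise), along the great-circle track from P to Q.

+9.5°

At departure: θ₁ = atan2(sin Δλ cos φ₂, cos φ₁ sin φ₂ − sin φ₁ cos φ₂ cos Δλ) = 93.11°
At arrival: θ₂ = atan2(sin Δλ cos φ₁, −cos φ₂ sin φ₁ + sin φ₂ cos φ₁ cos Δλ) = 102.65°
Δθ = θ₂ − θ₁ = +9.5°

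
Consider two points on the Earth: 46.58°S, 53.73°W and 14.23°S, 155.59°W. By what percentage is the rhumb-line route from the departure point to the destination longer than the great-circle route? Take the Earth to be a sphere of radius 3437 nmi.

4.7%

Great circle: σ = 1.5292 rad → d_gc = Rσ = 5255.8 nmi
Rhumb: Δφ = +0.5646, Δλ = -1.7778, Δψ = +0.6700, q = Δφ/Δψ = 0.8427 → d_rh = R√(Δφ²+q²Δλ²) = 5502.9 nmi
Excess = (5502.9 − 5255.8) / 5255.8 = 247.1 / 5255.8 = 4.70% ≈ 4.7%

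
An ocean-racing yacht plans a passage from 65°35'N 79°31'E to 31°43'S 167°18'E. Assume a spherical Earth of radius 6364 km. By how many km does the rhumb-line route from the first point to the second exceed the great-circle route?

270 km

Great circle: cos σ = sin φ₁ sin φ₂ + cos φ₁ cos φ₂ cos Δλ,  σ = 2.0545 rad → d_gc = 13075.1 km
Rhumb line: Δψ = -2.1150, q = Δφ/Δψ = 0.8029, d_rh = R√(Δφ²+q²Δλ²) = 13345.0 km
Excess = 13345.0 − 13075.1 = 269.9 ≈ 270 km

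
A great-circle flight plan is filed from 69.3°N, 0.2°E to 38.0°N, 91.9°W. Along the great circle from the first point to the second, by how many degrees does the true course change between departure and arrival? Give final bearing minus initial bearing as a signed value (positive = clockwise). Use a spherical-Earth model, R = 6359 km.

-81.9°

At departure: θ₁ = atan2(sin Δλ cos φ₂, cos φ₁ sin φ₂ − sin φ₁ cos φ₂ cos Δλ) = 287.26°
At arrival: θ₂ = atan2(sin Δλ cos φ₁, −cos φ₂ sin φ₁ + sin φ₂ cos φ₁ cos Δλ) = 205.36°
Δθ = θ₂ − θ₁ = -81.9°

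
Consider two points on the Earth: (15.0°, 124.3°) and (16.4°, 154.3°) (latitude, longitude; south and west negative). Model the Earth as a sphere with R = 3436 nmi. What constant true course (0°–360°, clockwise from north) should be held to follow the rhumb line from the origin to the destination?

87.2°

Δψ = ln[tan(π/4+φ₂/2)/tan(π/4+φ₁/2)] = +0.0254
Δλ = +0.5236 rad (taken the short way round)
course = atan2(Δλ, Δψ) = 87.22°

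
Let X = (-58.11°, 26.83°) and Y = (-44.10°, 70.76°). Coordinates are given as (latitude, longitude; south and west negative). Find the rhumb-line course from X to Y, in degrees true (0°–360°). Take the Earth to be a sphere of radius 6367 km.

Meridional parts: M(φ₁)=-1.2528, M(φ₂)=-0.8593 → ΔM = +0.3935;  Δλ = +0.7667 rad
tan C = Δλ / ΔM = +1.9487 → C = 62.83°

62.8°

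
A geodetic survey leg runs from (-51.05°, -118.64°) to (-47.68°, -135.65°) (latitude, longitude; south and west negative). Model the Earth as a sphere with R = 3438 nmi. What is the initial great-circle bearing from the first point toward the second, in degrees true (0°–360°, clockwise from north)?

θ = atan2( sin Δλ·cos φ₂ ,  cos φ₁ sin φ₂ − sin φ₁ cos φ₂ cos Δλ )
  = atan2(-0.1970, +0.0359) = 280.32°

280.3°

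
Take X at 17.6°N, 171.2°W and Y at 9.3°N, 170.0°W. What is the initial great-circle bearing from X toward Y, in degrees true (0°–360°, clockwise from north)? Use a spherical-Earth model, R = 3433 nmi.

N = sin Δλ·cos φ₂ = +0.0207;  D = cos φ₁ sin φ₂ − sin φ₁ cos φ₂ cos Δλ = -0.1443
initial course = atan2(N, D) = 171.85°

171.8°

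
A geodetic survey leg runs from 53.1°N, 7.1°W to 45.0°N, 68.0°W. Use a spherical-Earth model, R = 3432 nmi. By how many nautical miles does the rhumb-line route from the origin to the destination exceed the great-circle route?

Great circle: cos σ = sin φ₁ sin φ₂ + cos φ₁ cos φ₂ cos Δλ,  σ = 0.6889 rad → d_gc = 2364.3 nmi
Rhumb line: Δψ = -0.2164, q = Δφ/Δψ = 0.6534, d_rh = R√(Δφ²+q²Δλ²) = 2432.4 nmi
Excess = 2432.4 − 2364.3 = 68.1 ≈ 68 nmi

68 nmi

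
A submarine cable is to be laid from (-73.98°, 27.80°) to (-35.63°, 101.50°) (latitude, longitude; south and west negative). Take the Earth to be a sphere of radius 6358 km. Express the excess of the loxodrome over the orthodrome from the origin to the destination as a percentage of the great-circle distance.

Great circle: σ = 0.8984 rad → d_gc = Rσ = 5711.9 km
Rhumb: Δφ = +0.6693, Δλ = +1.2863, Δψ = +1.2947, q = Δφ/Δψ = 0.5170 → d_rh = R√(Δφ²+q²Δλ²) = 5998.9 km
Excess = (5998.9 − 5711.9) / 5711.9 = 287.0 / 5711.9 = 5.02% ≈ 5.0%

5.0%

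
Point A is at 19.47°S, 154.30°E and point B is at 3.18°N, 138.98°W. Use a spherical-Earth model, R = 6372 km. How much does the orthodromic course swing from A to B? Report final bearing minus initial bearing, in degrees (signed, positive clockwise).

-10.9°

At departure: θ₁ = atan2(sin Δλ cos φ₂, cos φ₁ sin φ₂ − sin φ₁ cos φ₂ cos Δλ) = 78.67°
At arrival: θ₂ = atan2(sin Δλ cos φ₁, −cos φ₂ sin φ₁ + sin φ₂ cos φ₁ cos Δλ) = 67.80°
Δθ = θ₂ − θ₁ = -10.9°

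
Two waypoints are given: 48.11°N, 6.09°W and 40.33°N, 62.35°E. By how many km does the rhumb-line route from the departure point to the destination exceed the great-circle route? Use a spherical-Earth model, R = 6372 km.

170 km

Great circle: cos σ = sin φ₁ sin φ₂ + cos φ₁ cos φ₂ cos Δλ,  σ = 0.8382 rad → d_gc = 5340.7 km
Rhumb line: Δψ = -0.1899, q = Δφ/Δψ = 0.7151, d_rh = R√(Δφ²+q²Δλ²) = 5511.0 km
Excess = 5511.0 − 5340.7 = 170.3 ≈ 170 km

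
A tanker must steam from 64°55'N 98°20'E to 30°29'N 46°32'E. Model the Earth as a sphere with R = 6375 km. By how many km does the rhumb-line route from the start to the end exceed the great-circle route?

Great circle: cos σ = sin φ₁ sin φ₂ + cos φ₁ cos φ₂ cos Δλ,  σ = 0.8157 rad → d_gc = 5199.9 km
Rhumb line: Δψ = -0.9439, q = Δφ/Δψ = 0.6367, d_rh = R√(Δφ²+q²Δλ²) = 5305.0 km
Excess = 5305.0 − 5199.9 = 105.1 ≈ 105 km

105 km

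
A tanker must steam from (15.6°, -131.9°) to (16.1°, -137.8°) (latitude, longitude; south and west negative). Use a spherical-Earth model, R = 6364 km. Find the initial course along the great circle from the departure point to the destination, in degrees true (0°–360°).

N = sin Δλ·cos φ₂ = -0.0988;  D = cos φ₁ sin φ₂ − sin φ₁ cos φ₂ cos Δλ = +0.0101
initial course = atan2(N, D) = 275.84°

275.8°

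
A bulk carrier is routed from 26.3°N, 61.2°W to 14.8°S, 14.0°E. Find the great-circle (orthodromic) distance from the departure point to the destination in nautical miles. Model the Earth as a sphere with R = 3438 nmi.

5028 nmi

Haversine: a = sin²(Δφ/2)+cos φ₁ cos φ₂ sin²(Δλ/2) = 0.44589;  σ = 2·atan2(√a,√(1−a))
σ = 83.787° → d = Rσ = 3438·1.46236 = 5028 nmi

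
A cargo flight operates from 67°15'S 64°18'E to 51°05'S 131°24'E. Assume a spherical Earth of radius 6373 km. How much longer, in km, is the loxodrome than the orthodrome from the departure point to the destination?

178 km

Great circle: cos σ = sin φ₁ sin φ₂ + cos φ₁ cos φ₂ cos Δλ,  σ = 0.6231 rad → d_gc = 3971.2 km
Rhumb line: Δψ = +0.5631, q = Δφ/Δψ = 0.5011, d_rh = R√(Δφ²+q²Δλ²) = 4149.6 km
Excess = 4149.6 − 3971.2 = 178.4 ≈ 178 km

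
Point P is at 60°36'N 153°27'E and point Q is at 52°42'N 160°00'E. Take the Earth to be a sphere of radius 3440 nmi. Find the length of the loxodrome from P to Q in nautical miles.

521 nmi

Δψ = ln[tan(π/4+φ₂/2)/tan(π/4+φ₁/2)] = -0.2519;  Δφ = -0.1379 rad,  Δλ = +0.1143 rad
q = Δφ/Δψ = 0.5473
d = R·√(Δφ² + q²Δλ²) = 3440·0.15141 = 521 nmi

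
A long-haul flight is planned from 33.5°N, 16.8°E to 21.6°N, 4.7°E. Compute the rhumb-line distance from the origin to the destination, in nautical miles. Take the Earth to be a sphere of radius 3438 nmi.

960 nmi

Δψ = ln[tan(π/4+φ₂/2)/tan(π/4+φ₁/2)] = -0.2349;  Δφ = -0.2077 rad,  Δλ = -0.2112 rad
q = Δφ/Δψ = 0.8841
d = R·√(Δφ² + q²Δλ²) = 3438·0.27929 = 960 nmi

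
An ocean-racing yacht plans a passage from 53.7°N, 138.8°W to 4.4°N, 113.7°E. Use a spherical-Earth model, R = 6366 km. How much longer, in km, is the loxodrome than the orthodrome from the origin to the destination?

Great circle: cos σ = sin φ₁ sin φ₂ + cos φ₁ cos φ₂ cos Δλ,  σ = 1.6867 rad → d_gc = 10737.7 km
Rhumb line: Δψ = -1.0384, q = Δφ/Δψ = 0.8286, d_rh = R√(Δφ²+q²Δλ²) = 11311.6 km
Excess = 11311.6 − 10737.7 = 573.9 ≈ 574 km

574 km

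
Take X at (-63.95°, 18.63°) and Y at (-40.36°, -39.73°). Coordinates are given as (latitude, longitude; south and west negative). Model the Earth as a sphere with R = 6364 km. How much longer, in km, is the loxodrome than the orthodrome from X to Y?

131 km

Great circle: cos σ = sin φ₁ sin φ₂ + cos φ₁ cos φ₂ cos Δλ,  σ = 0.7116 rad → d_gc = 4528.4 km
Rhumb line: Δψ = +0.6928, q = Δφ/Δψ = 0.5943, d_rh = R√(Δφ²+q²Δλ²) = 4659.0 km
Excess = 4659.0 − 4528.4 = 130.6 ≈ 131 km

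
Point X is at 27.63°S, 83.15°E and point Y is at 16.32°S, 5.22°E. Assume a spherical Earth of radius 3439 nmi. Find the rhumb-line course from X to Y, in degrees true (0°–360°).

278.9°

Δψ = ln[tan(π/4+φ₂/2)/tan(π/4+φ₁/2)] = +0.2133
Δλ = -1.3601 rad (taken the short way round)
course = atan2(Δλ, Δψ) = 278.91°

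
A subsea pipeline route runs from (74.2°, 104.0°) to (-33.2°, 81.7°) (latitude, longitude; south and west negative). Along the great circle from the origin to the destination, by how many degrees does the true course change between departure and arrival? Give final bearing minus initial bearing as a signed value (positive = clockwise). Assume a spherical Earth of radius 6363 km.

-13.3°

Initial bearing θ₁ = atan2(sin Δλ cos φ₂, cos φ₁ sin φ₂ − sin φ₁ cos φ₂ cos Δλ) = 199.55°
Final bearing θ₂ = (initial bearing from the destination back to the start) + 180° = 186.25°
Δθ = θ₂ − θ₁ = -13.3°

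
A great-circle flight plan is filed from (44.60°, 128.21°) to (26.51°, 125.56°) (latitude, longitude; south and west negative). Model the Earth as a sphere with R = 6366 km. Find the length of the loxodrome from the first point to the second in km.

Δψ = ln[tan(π/4+φ₂/2)/tan(π/4+φ₁/2)] = -0.3914;  Δφ = -0.3157 rad,  Δλ = -0.0463 rad
q = Δφ/Δψ = 0.8067
d = R·√(Δφ² + q²Δλ²) = 6366·0.31793 = 2024 km

2024 km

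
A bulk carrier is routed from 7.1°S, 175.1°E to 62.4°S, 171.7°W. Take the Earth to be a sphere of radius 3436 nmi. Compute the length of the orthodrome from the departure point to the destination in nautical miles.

3367 nmi

Haversine: a = sin²(Δφ/2)+cos φ₁ cos φ₂ sin²(Δλ/2) = 0.22143;  σ = 2·atan2(√a,√(1−a))
σ = 56.142° → d = Rσ = 3436·0.97987 = 3367 nmi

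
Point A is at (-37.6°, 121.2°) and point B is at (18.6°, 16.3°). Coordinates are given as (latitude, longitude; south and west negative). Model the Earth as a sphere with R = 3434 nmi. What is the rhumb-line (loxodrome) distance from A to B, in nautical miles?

6821 nmi

Δψ = ln[tan(π/4+φ₂/2)/tan(π/4+φ₁/2)] = +1.0396;  Δφ = +0.9809 rad,  Δλ = -1.8309 rad
q = Δφ/Δψ = 0.9435
d = R·√(Δφ² + q²Δλ²) = 3434·1.98643 = 6821 nmi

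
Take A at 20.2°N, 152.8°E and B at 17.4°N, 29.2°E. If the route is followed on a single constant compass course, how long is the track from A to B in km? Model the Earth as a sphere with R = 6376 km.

Δψ = ln[tan(π/4+φ₂/2)/tan(π/4+φ₁/2)] = -0.0516;  Δφ = -0.0489 rad,  Δλ = -2.1572 rad
q = Δφ/Δψ = 0.9465
d = R·√(Δφ² + q²Δλ²) = 6376·2.04247 = 13023 km

13023 km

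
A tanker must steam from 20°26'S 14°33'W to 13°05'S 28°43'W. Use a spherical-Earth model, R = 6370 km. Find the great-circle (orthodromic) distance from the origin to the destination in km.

Haversine: a = sin²(Δφ/2)+cos φ₁ cos φ₂ sin²(Δλ/2) = 0.01799;  σ = 2·atan2(√a,√(1−a))
σ = 15.415° → d = Rσ = 6370·0.26905 = 1714 km

1714 km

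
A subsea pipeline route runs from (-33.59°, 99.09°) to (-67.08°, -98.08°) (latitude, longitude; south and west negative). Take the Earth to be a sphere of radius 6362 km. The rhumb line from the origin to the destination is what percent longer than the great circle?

31.7%

Great circle: σ = 1.3698 rad → d_gc = Rσ = 8714.90 km
Rhumb: Δφ = -0.5845, Δλ = +2.8419, Δψ = -0.9729, q = Δφ/Δψ = 0.6008 → d_rh = R√(Δφ²+q²Δλ²) = 11481.86 km
Excess = (11481.86 − 8714.90) / 8714.90 = 2766.96 / 8714.90 = 31.7498% ≈ 31.7%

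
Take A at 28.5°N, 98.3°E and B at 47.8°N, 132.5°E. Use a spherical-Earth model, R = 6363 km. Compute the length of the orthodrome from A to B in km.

3629 km

Haversine: a = sin²(Δφ/2)+cos φ₁ cos φ₂ sin²(Δλ/2) = 0.07914;  σ = 2·atan2(√a,√(1−a))
σ = 32.677° → d = Rσ = 6363·0.57033 = 3629 km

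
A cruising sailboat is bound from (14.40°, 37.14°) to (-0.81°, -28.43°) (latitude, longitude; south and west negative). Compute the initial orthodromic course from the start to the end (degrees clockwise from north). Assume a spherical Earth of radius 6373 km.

262.7°

θ = atan2( sin Δλ·cos φ₂ ,  cos φ₁ sin φ₂ − sin φ₁ cos φ₂ cos Δλ )
  = atan2(-0.9104, -0.1165) = 262.71°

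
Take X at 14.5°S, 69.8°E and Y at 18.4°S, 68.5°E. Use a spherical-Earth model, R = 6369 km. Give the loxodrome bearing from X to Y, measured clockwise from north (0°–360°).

197.7°

Δψ = ln[tan(π/4+φ₂/2)/tan(π/4+φ₁/2)] = -0.0710
Δλ = -0.0227 rad (taken the short way round)
course = atan2(Δλ, Δψ) = 197.72°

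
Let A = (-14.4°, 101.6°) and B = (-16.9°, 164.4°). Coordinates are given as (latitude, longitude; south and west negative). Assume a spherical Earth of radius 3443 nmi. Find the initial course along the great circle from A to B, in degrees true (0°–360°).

θ = atan2( sin Δλ·cos φ₂ ,  cos φ₁ sin φ₂ − sin φ₁ cos φ₂ cos Δλ )
  = atan2(+0.8510, -0.1728) = 101.48°

101.5°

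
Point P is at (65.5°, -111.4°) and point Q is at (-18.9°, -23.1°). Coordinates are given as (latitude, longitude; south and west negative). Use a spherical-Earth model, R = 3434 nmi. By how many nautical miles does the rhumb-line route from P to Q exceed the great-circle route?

185 nmi

Great circle: cos σ = sin φ₁ sin φ₂ + cos φ₁ cos φ₂ cos Δλ,  σ = 1.8578 rad → d_gc = 6379.8 nmi
Rhumb line: Δψ = -1.8633, q = Δφ/Δψ = 0.7906, d_rh = R√(Δφ²+q²Δλ²) = 6564.5 nmi
Excess = 6564.5 − 6379.8 = 184.7 ≈ 185 nmi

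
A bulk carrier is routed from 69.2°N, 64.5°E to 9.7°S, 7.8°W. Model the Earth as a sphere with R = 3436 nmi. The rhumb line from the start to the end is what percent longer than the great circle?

Great circle: σ = 1.6219 rad → d_gc = Rσ = 5572.9 nmi
Rhumb: Δφ = -1.3771, Δλ = -1.2619, Δψ = -1.8655, q = Δφ/Δψ = 0.7382 → d_rh = R√(Δφ²+q²Δλ²) = 5712.4 nmi
Excess = (5712.4 − 5572.9) / 5572.9 = 139.5 / 5572.9 = 2.50% ≈ 2.5%

2.5%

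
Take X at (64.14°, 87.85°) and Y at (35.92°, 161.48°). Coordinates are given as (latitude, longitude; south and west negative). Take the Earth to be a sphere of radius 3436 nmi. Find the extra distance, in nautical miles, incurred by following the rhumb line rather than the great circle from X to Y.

Great circle: cos σ = sin φ₁ sin φ₂ + cos φ₁ cos φ₂ cos Δλ,  σ = 0.8925 rad → d_gc = 3066.7 nmi
Rhumb line: Δψ = -0.7989, q = Δφ/Δψ = 0.6165, d_rh = R√(Δφ²+q²Δλ²) = 3205.3 nmi
Excess = 3205.3 − 3066.7 = 138.6 ≈ 139 nmi

139 nmi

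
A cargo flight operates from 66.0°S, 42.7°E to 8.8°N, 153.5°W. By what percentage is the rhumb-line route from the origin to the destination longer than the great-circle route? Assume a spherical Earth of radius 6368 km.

20.1%

Great circle: σ = 2.1244 rad → d_gc = Rσ = 13528.1 km
Rhumb: Δφ = +1.3055, Δλ = +2.8588, Δψ = +1.7027, q = Δφ/Δψ = 0.7667 → d_rh = R√(Δφ²+q²Δλ²) = 16246.2 km
Excess = (16246.2 − 13528.1) / 13528.1 = 2718.1 / 13528.1 = 20.09% ≈ 20.1%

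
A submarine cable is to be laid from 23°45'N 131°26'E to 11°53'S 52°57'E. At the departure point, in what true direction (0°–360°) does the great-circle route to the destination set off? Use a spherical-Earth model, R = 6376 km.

254.4°

θ = atan2( sin Δλ·cos φ₂ ,  cos φ₁ sin φ₂ − sin φ₁ cos φ₂ cos Δλ )
  = atan2(-0.9589, -0.2672) = 254.43°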